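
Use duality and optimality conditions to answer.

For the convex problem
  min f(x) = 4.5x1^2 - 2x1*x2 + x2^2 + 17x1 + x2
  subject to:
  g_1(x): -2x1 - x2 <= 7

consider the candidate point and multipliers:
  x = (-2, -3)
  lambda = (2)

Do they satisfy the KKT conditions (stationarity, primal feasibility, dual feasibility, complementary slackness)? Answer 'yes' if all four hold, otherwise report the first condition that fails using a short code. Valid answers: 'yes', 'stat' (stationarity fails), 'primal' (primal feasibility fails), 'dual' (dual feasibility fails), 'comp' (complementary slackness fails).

Gradient of f: grad f(x) = Q x + c = (5, -1)
Constraint values g_i(x) = a_i^T x - b_i:
  g_1((-2, -3)) = 0
Stationarity residual: grad f(x) + sum_i lambda_i a_i = (1, -3)
  -> stationarity FAILS
Primal feasibility (all g_i <= 0): OK
Dual feasibility (all lambda_i >= 0): OK
Complementary slackness (lambda_i * g_i(x) = 0 for all i): OK

Verdict: the first failing condition is stationarity -> stat.

stat


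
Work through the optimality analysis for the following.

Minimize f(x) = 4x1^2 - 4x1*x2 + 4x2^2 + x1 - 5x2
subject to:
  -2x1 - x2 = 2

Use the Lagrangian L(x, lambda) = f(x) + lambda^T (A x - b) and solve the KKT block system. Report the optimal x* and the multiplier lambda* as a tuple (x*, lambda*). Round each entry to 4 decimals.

Form the Lagrangian:
  L(x, lambda) = (1/2) x^T Q x + c^T x + lambda^T (A x - b)
Stationarity (grad_x L = 0): Q x + c + A^T lambda = 0.
Primal feasibility: A x = b.

This gives the KKT block system:
  [ Q   A^T ] [ x     ]   [-c ]
  [ A    0  ] [ lambda ] = [ b ]

Solving the linear system:
  x*      = (-0.9107, -0.1786)
  lambda* = (-2.7857)
  f(x*)   = 2.7768

x* = (-0.9107, -0.1786), lambda* = (-2.7857)


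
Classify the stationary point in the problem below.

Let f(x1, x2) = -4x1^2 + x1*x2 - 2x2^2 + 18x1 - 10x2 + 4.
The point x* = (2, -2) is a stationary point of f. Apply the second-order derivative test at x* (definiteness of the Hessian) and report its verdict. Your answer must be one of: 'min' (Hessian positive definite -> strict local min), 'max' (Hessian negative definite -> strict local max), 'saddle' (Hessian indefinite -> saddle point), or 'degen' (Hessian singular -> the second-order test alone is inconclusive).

Compute the Hessian H = grad^2 f:
  H = [[-8, 1], [1, -4]]
Verify stationarity: grad f(x*) = H x* + g = (0, 0).
Eigenvalues of H: -8.2361, -3.7639.
Both eigenvalues < 0, so H is negative definite -> x* is a strict local max.

max


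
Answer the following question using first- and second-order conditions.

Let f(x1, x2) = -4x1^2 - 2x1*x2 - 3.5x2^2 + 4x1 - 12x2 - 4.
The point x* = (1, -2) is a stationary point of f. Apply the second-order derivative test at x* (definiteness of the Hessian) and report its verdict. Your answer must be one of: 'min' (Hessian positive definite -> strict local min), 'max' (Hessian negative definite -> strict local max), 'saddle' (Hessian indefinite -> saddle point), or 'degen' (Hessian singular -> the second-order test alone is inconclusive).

Compute the Hessian H = grad^2 f:
  H = [[-8, -2], [-2, -7]]
Verify stationarity: grad f(x*) = H x* + g = (0, 0).
Eigenvalues of H: -9.5616, -5.4384.
Both eigenvalues < 0, so H is negative definite -> x* is a strict local max.

max


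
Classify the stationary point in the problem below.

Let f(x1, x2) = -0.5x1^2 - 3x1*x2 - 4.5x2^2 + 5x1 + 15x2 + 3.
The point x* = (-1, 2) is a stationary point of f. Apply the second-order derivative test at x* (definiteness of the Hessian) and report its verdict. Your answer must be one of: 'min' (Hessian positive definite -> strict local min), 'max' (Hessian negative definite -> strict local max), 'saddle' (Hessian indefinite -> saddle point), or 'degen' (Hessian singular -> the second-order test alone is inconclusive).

Compute the Hessian H = grad^2 f:
  H = [[-1, -3], [-3, -9]]
Verify stationarity: grad f(x*) = H x* + g = (0, 0).
Eigenvalues of H: -10, 0.
H has a zero eigenvalue (singular; negative semidefinite but not definite), so H is neither positive definite, negative definite, nor indefinite. The second-order test alone is inconclusive -> degen.
(Indeed, f is constant along the null direction of H through x*, so x* is not a strict local extremum.)

degen


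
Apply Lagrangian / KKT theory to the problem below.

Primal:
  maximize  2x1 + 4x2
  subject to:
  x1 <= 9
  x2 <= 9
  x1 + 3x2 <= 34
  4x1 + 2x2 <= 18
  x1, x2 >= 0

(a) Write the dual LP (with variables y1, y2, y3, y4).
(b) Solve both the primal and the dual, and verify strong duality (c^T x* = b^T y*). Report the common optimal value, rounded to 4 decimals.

The standard primal-dual pair for 'max c^T x s.t. A x <= b, x >= 0' is:
  Dual:  min b^T y  s.t.  A^T y >= c,  y >= 0.

So the dual LP is:
  minimize  9y1 + 9y2 + 34y3 + 18y4
  subject to:
    y1 + y3 + 4y4 >= 2
    y2 + 3y3 + 2y4 >= 4
    y1, y2, y3, y4 >= 0

Solving the primal: x* = (0, 9).
  primal value c^T x* = 36.
Solving the dual: y* = (0, 3, 0, 0.5).
  dual value b^T y* = 36.
Strong duality: c^T x* = b^T y*. Confirmed.

36


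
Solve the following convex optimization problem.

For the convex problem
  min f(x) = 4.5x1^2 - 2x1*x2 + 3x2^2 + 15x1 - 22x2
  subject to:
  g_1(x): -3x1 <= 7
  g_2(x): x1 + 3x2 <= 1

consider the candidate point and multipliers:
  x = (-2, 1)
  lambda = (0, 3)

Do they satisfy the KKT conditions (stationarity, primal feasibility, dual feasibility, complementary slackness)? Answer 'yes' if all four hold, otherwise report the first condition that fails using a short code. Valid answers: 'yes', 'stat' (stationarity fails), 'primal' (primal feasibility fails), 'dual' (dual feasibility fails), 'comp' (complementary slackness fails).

Gradient of f: grad f(x) = Q x + c = (-5, -12)
Constraint values g_i(x) = a_i^T x - b_i:
  g_1((-2, 1)) = -1
  g_2((-2, 1)) = 0
Stationarity residual: grad f(x) + sum_i lambda_i a_i = (-2, -3)
  -> stationarity FAILS
Primal feasibility (all g_i <= 0): OK
Dual feasibility (all lambda_i >= 0): OK
Complementary slackness (lambda_i * g_i(x) = 0 for all i): OK

Verdict: the first failing condition is stationarity -> stat.

stat


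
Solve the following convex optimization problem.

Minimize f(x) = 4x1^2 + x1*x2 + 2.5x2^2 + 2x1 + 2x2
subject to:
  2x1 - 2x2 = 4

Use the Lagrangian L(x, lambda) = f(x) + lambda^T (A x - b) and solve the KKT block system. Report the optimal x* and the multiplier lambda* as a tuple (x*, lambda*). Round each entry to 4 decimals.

Form the Lagrangian:
  L(x, lambda) = (1/2) x^T Q x + c^T x + lambda^T (A x - b)
Stationarity (grad_x L = 0): Q x + c + A^T lambda = 0.
Primal feasibility: A x = b.

This gives the KKT block system:
  [ Q   A^T ] [ x     ]   [-c ]
  [ A    0  ] [ lambda ] = [ b ]

Solving the linear system:
  x*      = (0.5333, -1.4667)
  lambda* = (-2.4)
  f(x*)   = 3.8667

x* = (0.5333, -1.4667), lambda* = (-2.4)


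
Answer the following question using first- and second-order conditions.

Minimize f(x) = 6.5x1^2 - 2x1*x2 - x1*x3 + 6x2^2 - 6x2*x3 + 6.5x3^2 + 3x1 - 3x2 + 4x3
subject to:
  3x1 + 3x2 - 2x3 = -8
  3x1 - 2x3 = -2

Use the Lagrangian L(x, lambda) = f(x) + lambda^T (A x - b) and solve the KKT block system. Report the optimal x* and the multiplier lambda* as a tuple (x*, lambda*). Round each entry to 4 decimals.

Form the Lagrangian:
  L(x, lambda) = (1/2) x^T Q x + c^T x + lambda^T (A x - b)
Stationarity (grad_x L = 0): Q x + c + A^T lambda = 0.
Primal feasibility: A x = b.

This gives the KKT block system:
  [ Q   A^T ] [ x     ]   [-c ]
  [ A    0  ] [ lambda ] = [ b ]

Solving the linear system:
  x*      = (-1.2611, -2, -0.8917)
  lambda* = (6.3758, -3.5414)
  f(x*)   = 21.2866

x* = (-1.2611, -2, -0.8917), lambda* = (6.3758, -3.5414)


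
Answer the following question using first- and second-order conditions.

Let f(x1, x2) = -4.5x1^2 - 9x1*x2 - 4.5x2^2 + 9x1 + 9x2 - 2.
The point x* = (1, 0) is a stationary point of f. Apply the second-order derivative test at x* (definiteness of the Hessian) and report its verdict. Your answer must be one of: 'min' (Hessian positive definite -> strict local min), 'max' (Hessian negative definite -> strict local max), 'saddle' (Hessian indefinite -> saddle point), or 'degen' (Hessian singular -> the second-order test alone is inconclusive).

Compute the Hessian H = grad^2 f:
  H = [[-9, -9], [-9, -9]]
Verify stationarity: grad f(x*) = H x* + g = (0, 0).
Eigenvalues of H: -18, 0.
H has a zero eigenvalue (singular; negative semidefinite but not definite), so H is neither positive definite, negative definite, nor indefinite. The second-order test alone is inconclusive -> degen.
(Indeed, f is constant along the null direction of H through x*, so x* is not a strict local extremum.)

degen


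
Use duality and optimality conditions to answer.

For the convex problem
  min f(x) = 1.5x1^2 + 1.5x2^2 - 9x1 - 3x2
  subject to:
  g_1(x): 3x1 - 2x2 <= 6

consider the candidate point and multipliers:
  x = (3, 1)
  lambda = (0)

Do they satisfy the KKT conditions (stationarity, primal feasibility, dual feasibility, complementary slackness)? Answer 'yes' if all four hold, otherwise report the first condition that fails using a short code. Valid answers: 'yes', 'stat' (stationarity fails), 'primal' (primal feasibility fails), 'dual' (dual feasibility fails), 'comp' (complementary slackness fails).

Gradient of f: grad f(x) = Q x + c = (0, 0)
Constraint values g_i(x) = a_i^T x - b_i:
  g_1((3, 1)) = 1
Stationarity residual: grad f(x) + sum_i lambda_i a_i = (0, 0)
  -> stationarity OK
Primal feasibility (all g_i <= 0): FAILS
Dual feasibility (all lambda_i >= 0): OK
Complementary slackness (lambda_i * g_i(x) = 0 for all i): OK

Verdict: the first failing condition is primal_feasibility -> primal.

primal


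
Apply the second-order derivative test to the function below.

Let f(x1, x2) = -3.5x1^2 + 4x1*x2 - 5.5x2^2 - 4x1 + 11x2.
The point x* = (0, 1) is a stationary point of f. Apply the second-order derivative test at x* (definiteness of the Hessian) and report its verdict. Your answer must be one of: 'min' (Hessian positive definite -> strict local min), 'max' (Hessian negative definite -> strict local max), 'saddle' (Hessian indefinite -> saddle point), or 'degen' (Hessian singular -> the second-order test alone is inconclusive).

Compute the Hessian H = grad^2 f:
  H = [[-7, 4], [4, -11]]
Verify stationarity: grad f(x*) = H x* + g = (0, 0).
Eigenvalues of H: -13.4721, -4.5279.
Both eigenvalues < 0, so H is negative definite -> x* is a strict local max.

max


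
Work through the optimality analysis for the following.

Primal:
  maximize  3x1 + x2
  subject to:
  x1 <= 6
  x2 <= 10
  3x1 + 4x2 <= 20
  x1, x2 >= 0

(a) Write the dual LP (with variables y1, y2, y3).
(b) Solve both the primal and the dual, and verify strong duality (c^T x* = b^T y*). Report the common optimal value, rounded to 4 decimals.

The standard primal-dual pair for 'max c^T x s.t. A x <= b, x >= 0' is:
  Dual:  min b^T y  s.t.  A^T y >= c,  y >= 0.

So the dual LP is:
  minimize  6y1 + 10y2 + 20y3
  subject to:
    y1 + 3y3 >= 3
    y2 + 4y3 >= 1
    y1, y2, y3 >= 0

Solving the primal: x* = (6, 0.5).
  primal value c^T x* = 18.5.
Solving the dual: y* = (2.25, 0, 0.25).
  dual value b^T y* = 18.5.
Strong duality: c^T x* = b^T y*. Confirmed.

18.5


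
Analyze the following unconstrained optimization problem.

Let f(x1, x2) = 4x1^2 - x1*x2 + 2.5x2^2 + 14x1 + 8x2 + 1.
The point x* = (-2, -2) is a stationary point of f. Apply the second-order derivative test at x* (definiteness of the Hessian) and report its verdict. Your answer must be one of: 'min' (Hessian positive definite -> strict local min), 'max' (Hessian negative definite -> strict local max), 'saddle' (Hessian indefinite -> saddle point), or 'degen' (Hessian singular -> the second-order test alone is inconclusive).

Compute the Hessian H = grad^2 f:
  H = [[8, -1], [-1, 5]]
Verify stationarity: grad f(x*) = H x* + g = (0, 0).
Eigenvalues of H: 4.6972, 8.3028.
Both eigenvalues > 0, so H is positive definite -> x* is a strict local min.

min


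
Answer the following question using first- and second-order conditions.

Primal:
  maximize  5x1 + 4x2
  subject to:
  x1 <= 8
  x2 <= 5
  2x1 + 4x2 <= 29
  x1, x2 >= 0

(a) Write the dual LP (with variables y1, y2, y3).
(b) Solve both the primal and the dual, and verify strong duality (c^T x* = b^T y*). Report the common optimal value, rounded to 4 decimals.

The standard primal-dual pair for 'max c^T x s.t. A x <= b, x >= 0' is:
  Dual:  min b^T y  s.t.  A^T y >= c,  y >= 0.

So the dual LP is:
  minimize  8y1 + 5y2 + 29y3
  subject to:
    y1 + 2y3 >= 5
    y2 + 4y3 >= 4
    y1, y2, y3 >= 0

Solving the primal: x* = (8, 3.25).
  primal value c^T x* = 53.
Solving the dual: y* = (3, 0, 1).
  dual value b^T y* = 53.
Strong duality: c^T x* = b^T y*. Confirmed.

53


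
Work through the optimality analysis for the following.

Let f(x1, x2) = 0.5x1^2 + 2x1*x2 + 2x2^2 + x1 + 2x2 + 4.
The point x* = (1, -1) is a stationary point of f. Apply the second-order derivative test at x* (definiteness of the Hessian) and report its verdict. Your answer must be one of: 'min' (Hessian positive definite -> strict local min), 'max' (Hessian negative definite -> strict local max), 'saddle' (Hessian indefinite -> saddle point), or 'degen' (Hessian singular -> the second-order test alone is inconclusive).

Compute the Hessian H = grad^2 f:
  H = [[1, 2], [2, 4]]
Verify stationarity: grad f(x*) = H x* + g = (0, 0).
Eigenvalues of H: 0, 5.
H has a zero eigenvalue (singular; positive semidefinite but not definite), so H is neither positive definite, negative definite, nor indefinite. The second-order test alone is inconclusive -> degen.
(Indeed, f is constant along the null direction of H through x*, so x* is not a strict local extremum.)

degen


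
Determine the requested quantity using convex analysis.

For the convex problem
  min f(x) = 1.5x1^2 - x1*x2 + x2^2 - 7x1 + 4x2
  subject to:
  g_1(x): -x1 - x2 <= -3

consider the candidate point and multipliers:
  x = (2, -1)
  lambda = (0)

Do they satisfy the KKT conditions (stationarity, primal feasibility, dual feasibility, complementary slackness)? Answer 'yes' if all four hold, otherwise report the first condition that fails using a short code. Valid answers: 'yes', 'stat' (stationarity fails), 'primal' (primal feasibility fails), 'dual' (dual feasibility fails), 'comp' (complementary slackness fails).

Gradient of f: grad f(x) = Q x + c = (0, 0)
Constraint values g_i(x) = a_i^T x - b_i:
  g_1((2, -1)) = 2
Stationarity residual: grad f(x) + sum_i lambda_i a_i = (0, 0)
  -> stationarity OK
Primal feasibility (all g_i <= 0): FAILS
Dual feasibility (all lambda_i >= 0): OK
Complementary slackness (lambda_i * g_i(x) = 0 for all i): OK

Verdict: the first failing condition is primal_feasibility -> primal.

primal


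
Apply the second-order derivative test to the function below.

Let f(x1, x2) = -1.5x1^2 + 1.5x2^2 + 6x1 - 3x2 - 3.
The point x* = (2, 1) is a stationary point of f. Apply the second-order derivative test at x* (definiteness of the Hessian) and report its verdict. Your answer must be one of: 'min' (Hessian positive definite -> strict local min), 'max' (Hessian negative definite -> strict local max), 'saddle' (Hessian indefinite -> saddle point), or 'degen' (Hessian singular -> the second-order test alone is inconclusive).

Compute the Hessian H = grad^2 f:
  H = [[-3, 0], [0, 3]]
Verify stationarity: grad f(x*) = H x* + g = (0, 0).
Eigenvalues of H: -3, 3.
Eigenvalues have mixed signs, so H is indefinite -> x* is a saddle point.

saddle


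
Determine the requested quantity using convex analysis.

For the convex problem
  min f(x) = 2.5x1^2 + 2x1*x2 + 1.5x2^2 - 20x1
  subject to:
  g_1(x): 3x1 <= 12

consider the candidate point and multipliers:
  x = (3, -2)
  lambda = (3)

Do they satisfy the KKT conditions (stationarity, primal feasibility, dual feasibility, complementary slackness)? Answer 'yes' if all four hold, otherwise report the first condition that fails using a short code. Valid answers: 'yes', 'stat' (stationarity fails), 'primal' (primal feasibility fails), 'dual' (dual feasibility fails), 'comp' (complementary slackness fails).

Gradient of f: grad f(x) = Q x + c = (-9, 0)
Constraint values g_i(x) = a_i^T x - b_i:
  g_1((3, -2)) = -3
Stationarity residual: grad f(x) + sum_i lambda_i a_i = (0, 0)
  -> stationarity OK
Primal feasibility (all g_i <= 0): OK
Dual feasibility (all lambda_i >= 0): OK
Complementary slackness (lambda_i * g_i(x) = 0 for all i): FAILS

Verdict: the first failing condition is complementary_slackness -> comp.

comp


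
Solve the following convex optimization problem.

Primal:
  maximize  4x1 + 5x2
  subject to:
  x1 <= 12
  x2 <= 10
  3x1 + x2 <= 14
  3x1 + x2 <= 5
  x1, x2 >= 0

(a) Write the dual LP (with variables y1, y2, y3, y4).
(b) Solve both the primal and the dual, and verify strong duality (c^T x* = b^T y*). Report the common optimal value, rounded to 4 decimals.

The standard primal-dual pair for 'max c^T x s.t. A x <= b, x >= 0' is:
  Dual:  min b^T y  s.t.  A^T y >= c,  y >= 0.

So the dual LP is:
  minimize  12y1 + 10y2 + 14y3 + 5y4
  subject to:
    y1 + 3y3 + 3y4 >= 4
    y2 + y3 + y4 >= 5
    y1, y2, y3, y4 >= 0

Solving the primal: x* = (0, 5).
  primal value c^T x* = 25.
Solving the dual: y* = (0, 0, 0, 5).
  dual value b^T y* = 25.
Strong duality: c^T x* = b^T y*. Confirmed.

25


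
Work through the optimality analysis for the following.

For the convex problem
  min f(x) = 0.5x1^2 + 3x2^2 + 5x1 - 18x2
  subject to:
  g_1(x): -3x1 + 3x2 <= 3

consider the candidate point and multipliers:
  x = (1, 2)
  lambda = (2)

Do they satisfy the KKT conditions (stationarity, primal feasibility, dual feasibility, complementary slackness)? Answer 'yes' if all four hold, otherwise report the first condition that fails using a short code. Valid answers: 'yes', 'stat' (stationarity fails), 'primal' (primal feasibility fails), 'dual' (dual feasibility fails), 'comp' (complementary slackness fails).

Gradient of f: grad f(x) = Q x + c = (6, -6)
Constraint values g_i(x) = a_i^T x - b_i:
  g_1((1, 2)) = 0
Stationarity residual: grad f(x) + sum_i lambda_i a_i = (0, 0)
  -> stationarity OK
Primal feasibility (all g_i <= 0): OK
Dual feasibility (all lambda_i >= 0): OK
Complementary slackness (lambda_i * g_i(x) = 0 for all i): OK

Verdict: yes, KKT holds.

yes


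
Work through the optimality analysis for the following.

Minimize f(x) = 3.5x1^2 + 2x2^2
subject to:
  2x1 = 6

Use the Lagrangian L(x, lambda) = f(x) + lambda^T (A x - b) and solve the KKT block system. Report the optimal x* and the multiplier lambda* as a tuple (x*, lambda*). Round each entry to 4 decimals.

Form the Lagrangian:
  L(x, lambda) = (1/2) x^T Q x + c^T x + lambda^T (A x - b)
Stationarity (grad_x L = 0): Q x + c + A^T lambda = 0.
Primal feasibility: A x = b.

This gives the KKT block system:
  [ Q   A^T ] [ x     ]   [-c ]
  [ A    0  ] [ lambda ] = [ b ]

Solving the linear system:
  x*      = (3, 0)
  lambda* = (-10.5)
  f(x*)   = 31.5

x* = (3, 0), lambda* = (-10.5)


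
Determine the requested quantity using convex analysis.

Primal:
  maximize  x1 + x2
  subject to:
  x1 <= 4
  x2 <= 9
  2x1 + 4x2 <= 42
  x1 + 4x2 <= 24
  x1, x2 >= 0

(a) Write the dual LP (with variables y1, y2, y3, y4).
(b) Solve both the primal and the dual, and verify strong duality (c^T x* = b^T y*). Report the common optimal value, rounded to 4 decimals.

The standard primal-dual pair for 'max c^T x s.t. A x <= b, x >= 0' is:
  Dual:  min b^T y  s.t.  A^T y >= c,  y >= 0.

So the dual LP is:
  minimize  4y1 + 9y2 + 42y3 + 24y4
  subject to:
    y1 + 2y3 + y4 >= 1
    y2 + 4y3 + 4y4 >= 1
    y1, y2, y3, y4 >= 0

Solving the primal: x* = (4, 5).
  primal value c^T x* = 9.
Solving the dual: y* = (0.75, 0, 0, 0.25).
  dual value b^T y* = 9.
Strong duality: c^T x* = b^T y*. Confirmed.

9


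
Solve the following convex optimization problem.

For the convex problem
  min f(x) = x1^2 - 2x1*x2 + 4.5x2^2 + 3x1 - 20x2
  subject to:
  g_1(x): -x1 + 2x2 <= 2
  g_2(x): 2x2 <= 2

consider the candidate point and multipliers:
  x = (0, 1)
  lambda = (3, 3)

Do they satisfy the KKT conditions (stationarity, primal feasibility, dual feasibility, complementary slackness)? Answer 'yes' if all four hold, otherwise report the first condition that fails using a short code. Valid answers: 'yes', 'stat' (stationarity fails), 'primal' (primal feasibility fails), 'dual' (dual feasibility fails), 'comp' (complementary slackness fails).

Gradient of f: grad f(x) = Q x + c = (1, -11)
Constraint values g_i(x) = a_i^T x - b_i:
  g_1((0, 1)) = 0
  g_2((0, 1)) = 0
Stationarity residual: grad f(x) + sum_i lambda_i a_i = (-2, 1)
  -> stationarity FAILS
Primal feasibility (all g_i <= 0): OK
Dual feasibility (all lambda_i >= 0): OK
Complementary slackness (lambda_i * g_i(x) = 0 for all i): OK

Verdict: the first failing condition is stationarity -> stat.

stat


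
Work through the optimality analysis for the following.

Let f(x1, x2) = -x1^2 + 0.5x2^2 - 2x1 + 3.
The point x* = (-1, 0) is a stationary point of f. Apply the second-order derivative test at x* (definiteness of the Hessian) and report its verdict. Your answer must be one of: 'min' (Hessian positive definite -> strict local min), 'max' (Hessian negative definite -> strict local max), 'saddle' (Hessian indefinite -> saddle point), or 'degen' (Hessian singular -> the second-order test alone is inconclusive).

Compute the Hessian H = grad^2 f:
  H = [[-2, 0], [0, 1]]
Verify stationarity: grad f(x*) = H x* + g = (0, 0).
Eigenvalues of H: -2, 1.
Eigenvalues have mixed signs, so H is indefinite -> x* is a saddle point.

saddle


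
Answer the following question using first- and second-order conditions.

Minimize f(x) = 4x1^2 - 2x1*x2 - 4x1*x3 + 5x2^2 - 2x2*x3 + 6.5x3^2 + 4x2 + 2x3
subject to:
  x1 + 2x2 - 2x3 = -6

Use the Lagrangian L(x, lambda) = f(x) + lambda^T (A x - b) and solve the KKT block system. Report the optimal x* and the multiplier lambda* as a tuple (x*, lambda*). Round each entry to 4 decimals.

Form the Lagrangian:
  L(x, lambda) = (1/2) x^T Q x + c^T x + lambda^T (A x - b)
Stationarity (grad_x L = 0): Q x + c + A^T lambda = 0.
Primal feasibility: A x = b.

This gives the KKT block system:
  [ Q   A^T ] [ x     ]   [-c ]
  [ A    0  ] [ lambda ] = [ b ]

Solving the linear system:
  x*      = (-1.3164, -2.0873, 0.2545)
  lambda* = (7.3745)
  f(x*)   = 18.2036

x* = (-1.3164, -2.0873, 0.2545), lambda* = (7.3745)


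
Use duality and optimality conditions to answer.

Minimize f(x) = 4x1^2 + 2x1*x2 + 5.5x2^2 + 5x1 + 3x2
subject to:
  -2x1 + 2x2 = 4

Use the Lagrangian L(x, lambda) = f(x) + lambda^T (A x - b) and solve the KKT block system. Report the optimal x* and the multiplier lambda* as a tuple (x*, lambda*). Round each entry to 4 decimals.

Form the Lagrangian:
  L(x, lambda) = (1/2) x^T Q x + c^T x + lambda^T (A x - b)
Stationarity (grad_x L = 0): Q x + c + A^T lambda = 0.
Primal feasibility: A x = b.

This gives the KKT block system:
  [ Q   A^T ] [ x     ]   [-c ]
  [ A    0  ] [ lambda ] = [ b ]

Solving the linear system:
  x*      = (-1.4783, 0.5217)
  lambda* = (-2.8913)
  f(x*)   = 2.8696

x* = (-1.4783, 0.5217), lambda* = (-2.8913)


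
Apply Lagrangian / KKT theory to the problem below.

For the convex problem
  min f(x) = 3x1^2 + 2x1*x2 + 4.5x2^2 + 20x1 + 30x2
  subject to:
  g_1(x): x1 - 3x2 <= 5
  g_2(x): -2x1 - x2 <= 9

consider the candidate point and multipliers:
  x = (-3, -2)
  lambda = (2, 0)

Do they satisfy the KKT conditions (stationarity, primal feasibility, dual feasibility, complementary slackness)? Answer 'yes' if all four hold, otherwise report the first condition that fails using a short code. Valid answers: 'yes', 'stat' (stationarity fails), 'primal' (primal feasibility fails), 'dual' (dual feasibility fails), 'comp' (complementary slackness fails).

Gradient of f: grad f(x) = Q x + c = (-2, 6)
Constraint values g_i(x) = a_i^T x - b_i:
  g_1((-3, -2)) = -2
  g_2((-3, -2)) = -1
Stationarity residual: grad f(x) + sum_i lambda_i a_i = (0, 0)
  -> stationarity OK
Primal feasibility (all g_i <= 0): OK
Dual feasibility (all lambda_i >= 0): OK
Complementary slackness (lambda_i * g_i(x) = 0 for all i): FAILS

Verdict: the first failing condition is complementary_slackness -> comp.

comp


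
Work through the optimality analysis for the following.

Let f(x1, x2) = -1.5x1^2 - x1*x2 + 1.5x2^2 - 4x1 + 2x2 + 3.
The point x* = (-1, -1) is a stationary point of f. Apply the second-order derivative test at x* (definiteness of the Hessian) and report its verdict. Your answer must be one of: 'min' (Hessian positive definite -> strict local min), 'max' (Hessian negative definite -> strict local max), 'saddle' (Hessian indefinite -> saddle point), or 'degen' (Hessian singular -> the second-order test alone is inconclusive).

Compute the Hessian H = grad^2 f:
  H = [[-3, -1], [-1, 3]]
Verify stationarity: grad f(x*) = H x* + g = (0, 0).
Eigenvalues of H: -3.1623, 3.1623.
Eigenvalues have mixed signs, so H is indefinite -> x* is a saddle point.

saddle


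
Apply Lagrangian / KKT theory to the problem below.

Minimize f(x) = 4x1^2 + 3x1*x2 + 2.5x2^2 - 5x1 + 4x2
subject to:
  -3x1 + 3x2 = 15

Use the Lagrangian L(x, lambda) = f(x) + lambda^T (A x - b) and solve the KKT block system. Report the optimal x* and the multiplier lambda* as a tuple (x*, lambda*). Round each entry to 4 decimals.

Form the Lagrangian:
  L(x, lambda) = (1/2) x^T Q x + c^T x + lambda^T (A x - b)
Stationarity (grad_x L = 0): Q x + c + A^T lambda = 0.
Primal feasibility: A x = b.

This gives the KKT block system:
  [ Q   A^T ] [ x     ]   [-c ]
  [ A    0  ] [ lambda ] = [ b ]

Solving the linear system:
  x*      = (-2.0526, 2.9474)
  lambda* = (-4.193)
  f(x*)   = 42.4737

x* = (-2.0526, 2.9474), lambda* = (-4.193)


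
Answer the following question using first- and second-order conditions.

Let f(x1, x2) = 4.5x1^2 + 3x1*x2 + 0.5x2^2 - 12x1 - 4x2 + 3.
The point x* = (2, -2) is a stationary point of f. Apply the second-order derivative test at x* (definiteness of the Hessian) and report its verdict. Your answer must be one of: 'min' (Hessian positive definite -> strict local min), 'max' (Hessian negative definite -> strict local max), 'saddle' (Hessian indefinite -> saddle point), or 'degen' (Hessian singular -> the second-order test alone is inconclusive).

Compute the Hessian H = grad^2 f:
  H = [[9, 3], [3, 1]]
Verify stationarity: grad f(x*) = H x* + g = (0, 0).
Eigenvalues of H: 0, 10.
H has a zero eigenvalue (singular; positive semidefinite but not definite), so H is neither positive definite, negative definite, nor indefinite. The second-order test alone is inconclusive -> degen.
(Indeed, f is constant along the null direction of H through x*, so x* is not a strict local extremum.)

degen


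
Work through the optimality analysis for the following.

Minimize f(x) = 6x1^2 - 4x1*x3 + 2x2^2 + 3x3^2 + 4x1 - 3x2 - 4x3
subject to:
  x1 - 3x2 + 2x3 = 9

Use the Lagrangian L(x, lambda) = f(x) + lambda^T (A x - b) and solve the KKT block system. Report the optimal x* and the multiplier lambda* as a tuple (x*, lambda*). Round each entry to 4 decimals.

Form the Lagrangian:
  L(x, lambda) = (1/2) x^T Q x + c^T x + lambda^T (A x - b)
Stationarity (grad_x L = 0): Q x + c + A^T lambda = 0.
Primal feasibility: A x = b.

This gives the KKT block system:
  [ Q   A^T ] [ x     ]   [-c ]
  [ A    0  ] [ lambda ] = [ b ]

Solving the linear system:
  x*      = (0.5893, -1.4464, 2.0357)
  lambda* = (-2.9286)
  f(x*)   = 12.4554

x* = (0.5893, -1.4464, 2.0357), lambda* = (-2.9286)


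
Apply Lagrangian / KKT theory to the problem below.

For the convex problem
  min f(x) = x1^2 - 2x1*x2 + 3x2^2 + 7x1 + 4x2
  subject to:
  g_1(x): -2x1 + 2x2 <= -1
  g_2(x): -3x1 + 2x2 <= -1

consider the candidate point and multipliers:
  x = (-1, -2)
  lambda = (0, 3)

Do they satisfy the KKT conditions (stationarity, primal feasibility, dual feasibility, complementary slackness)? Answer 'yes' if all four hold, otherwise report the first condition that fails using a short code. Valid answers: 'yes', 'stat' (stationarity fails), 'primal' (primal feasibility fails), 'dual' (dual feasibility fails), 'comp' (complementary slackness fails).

Gradient of f: grad f(x) = Q x + c = (9, -6)
Constraint values g_i(x) = a_i^T x - b_i:
  g_1((-1, -2)) = -1
  g_2((-1, -2)) = 0
Stationarity residual: grad f(x) + sum_i lambda_i a_i = (0, 0)
  -> stationarity OK
Primal feasibility (all g_i <= 0): OK
Dual feasibility (all lambda_i >= 0): OK
Complementary slackness (lambda_i * g_i(x) = 0 for all i): OK

Verdict: yes, KKT holds.

yes


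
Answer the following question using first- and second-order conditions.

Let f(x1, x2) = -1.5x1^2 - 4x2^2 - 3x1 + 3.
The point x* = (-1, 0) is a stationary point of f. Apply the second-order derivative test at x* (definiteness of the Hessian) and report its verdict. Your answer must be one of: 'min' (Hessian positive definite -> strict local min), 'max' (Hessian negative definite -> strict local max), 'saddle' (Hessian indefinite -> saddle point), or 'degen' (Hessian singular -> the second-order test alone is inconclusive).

Compute the Hessian H = grad^2 f:
  H = [[-3, 0], [0, -8]]
Verify stationarity: grad f(x*) = H x* + g = (0, 0).
Eigenvalues of H: -8, -3.
Both eigenvalues < 0, so H is negative definite -> x* is a strict local max.

max


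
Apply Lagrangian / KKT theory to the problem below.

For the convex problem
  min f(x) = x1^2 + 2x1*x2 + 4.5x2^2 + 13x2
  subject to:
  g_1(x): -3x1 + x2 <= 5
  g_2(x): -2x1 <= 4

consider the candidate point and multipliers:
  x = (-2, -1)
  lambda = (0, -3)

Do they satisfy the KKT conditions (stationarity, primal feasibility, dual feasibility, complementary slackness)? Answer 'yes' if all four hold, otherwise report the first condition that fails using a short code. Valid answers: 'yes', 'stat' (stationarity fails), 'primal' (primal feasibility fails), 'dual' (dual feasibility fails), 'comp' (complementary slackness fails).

Gradient of f: grad f(x) = Q x + c = (-6, 0)
Constraint values g_i(x) = a_i^T x - b_i:
  g_1((-2, -1)) = 0
  g_2((-2, -1)) = 0
Stationarity residual: grad f(x) + sum_i lambda_i a_i = (0, 0)
  -> stationarity OK
Primal feasibility (all g_i <= 0): OK
Dual feasibility (all lambda_i >= 0): FAILS
Complementary slackness (lambda_i * g_i(x) = 0 for all i): OK

Verdict: the first failing condition is dual_feasibility -> dual.

dual


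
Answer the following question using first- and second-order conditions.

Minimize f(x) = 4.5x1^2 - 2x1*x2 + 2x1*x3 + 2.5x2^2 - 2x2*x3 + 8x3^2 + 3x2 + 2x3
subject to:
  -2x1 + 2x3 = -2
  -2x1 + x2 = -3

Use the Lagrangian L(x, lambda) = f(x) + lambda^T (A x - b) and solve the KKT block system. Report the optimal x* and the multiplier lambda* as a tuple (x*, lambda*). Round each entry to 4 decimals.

Form the Lagrangian:
  L(x, lambda) = (1/2) x^T Q x + c^T x + lambda^T (A x - b)
Stationarity (grad_x L = 0): Q x + c + A^T lambda = 0.
Primal feasibility: A x = b.

This gives the KKT block system:
  [ Q   A^T ] [ x     ]   [-c ]
  [ A    0  ] [ lambda ] = [ b ]

Solving the linear system:
  x*      = (0.7273, -1.5455, -0.2727)
  lambda* = (-1.0909, 5.6364)
  f(x*)   = 4.7727

x* = (0.7273, -1.5455, -0.2727), lambda* = (-1.0909, 5.6364)


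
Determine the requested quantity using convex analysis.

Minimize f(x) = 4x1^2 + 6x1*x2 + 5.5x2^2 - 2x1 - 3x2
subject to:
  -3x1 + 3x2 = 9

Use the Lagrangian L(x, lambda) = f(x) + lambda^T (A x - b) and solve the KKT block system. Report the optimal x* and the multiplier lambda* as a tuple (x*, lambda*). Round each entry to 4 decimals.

Form the Lagrangian:
  L(x, lambda) = (1/2) x^T Q x + c^T x + lambda^T (A x - b)
Stationarity (grad_x L = 0): Q x + c + A^T lambda = 0.
Primal feasibility: A x = b.

This gives the KKT block system:
  [ Q   A^T ] [ x     ]   [-c ]
  [ A    0  ] [ lambda ] = [ b ]

Solving the linear system:
  x*      = (-1.4839, 1.5161)
  lambda* = (-1.5914)
  f(x*)   = 6.371

x* = (-1.4839, 1.5161), lambda* = (-1.5914)


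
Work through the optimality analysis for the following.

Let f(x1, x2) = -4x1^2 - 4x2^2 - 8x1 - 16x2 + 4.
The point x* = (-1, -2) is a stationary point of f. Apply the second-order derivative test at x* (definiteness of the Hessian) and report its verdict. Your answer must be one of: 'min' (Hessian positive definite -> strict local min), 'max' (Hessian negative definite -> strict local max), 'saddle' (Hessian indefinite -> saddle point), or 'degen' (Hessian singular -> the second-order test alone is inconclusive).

Compute the Hessian H = grad^2 f:
  H = [[-8, 0], [0, -8]]
Verify stationarity: grad f(x*) = H x* + g = (0, 0).
Eigenvalues of H: -8, -8.
Both eigenvalues < 0, so H is negative definite -> x* is a strict local max.

max


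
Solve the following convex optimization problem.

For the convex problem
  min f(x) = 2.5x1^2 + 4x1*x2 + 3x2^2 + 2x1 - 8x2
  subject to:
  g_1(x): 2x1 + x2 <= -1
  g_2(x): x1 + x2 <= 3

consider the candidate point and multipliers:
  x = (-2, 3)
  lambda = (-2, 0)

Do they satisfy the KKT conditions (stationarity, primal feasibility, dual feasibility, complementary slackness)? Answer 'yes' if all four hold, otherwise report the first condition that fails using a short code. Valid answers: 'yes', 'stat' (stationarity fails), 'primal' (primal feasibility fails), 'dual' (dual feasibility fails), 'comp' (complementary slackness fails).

Gradient of f: grad f(x) = Q x + c = (4, 2)
Constraint values g_i(x) = a_i^T x - b_i:
  g_1((-2, 3)) = 0
  g_2((-2, 3)) = -2
Stationarity residual: grad f(x) + sum_i lambda_i a_i = (0, 0)
  -> stationarity OK
Primal feasibility (all g_i <= 0): OK
Dual feasibility (all lambda_i >= 0): FAILS
Complementary slackness (lambda_i * g_i(x) = 0 for all i): OK

Verdict: the first failing condition is dual_feasibility -> dual.

dual


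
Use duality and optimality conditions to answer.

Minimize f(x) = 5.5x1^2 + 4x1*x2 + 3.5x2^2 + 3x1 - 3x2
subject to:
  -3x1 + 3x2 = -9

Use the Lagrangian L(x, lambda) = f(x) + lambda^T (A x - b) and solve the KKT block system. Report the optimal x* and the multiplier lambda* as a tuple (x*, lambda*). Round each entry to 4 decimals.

Form the Lagrangian:
  L(x, lambda) = (1/2) x^T Q x + c^T x + lambda^T (A x - b)
Stationarity (grad_x L = 0): Q x + c + A^T lambda = 0.
Primal feasibility: A x = b.

This gives the KKT block system:
  [ Q   A^T ] [ x     ]   [-c ]
  [ A    0  ] [ lambda ] = [ b ]

Solving the linear system:
  x*      = (1.2692, -1.7308)
  lambda* = (3.3462)
  f(x*)   = 19.5577

x* = (1.2692, -1.7308), lambda* = (3.3462)


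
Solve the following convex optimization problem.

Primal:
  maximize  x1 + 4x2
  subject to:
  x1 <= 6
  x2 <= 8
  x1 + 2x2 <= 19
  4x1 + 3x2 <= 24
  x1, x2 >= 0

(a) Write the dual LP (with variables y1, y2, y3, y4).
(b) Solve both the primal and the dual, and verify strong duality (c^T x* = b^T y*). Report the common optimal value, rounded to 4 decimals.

The standard primal-dual pair for 'max c^T x s.t. A x <= b, x >= 0' is:
  Dual:  min b^T y  s.t.  A^T y >= c,  y >= 0.

So the dual LP is:
  minimize  6y1 + 8y2 + 19y3 + 24y4
  subject to:
    y1 + y3 + 4y4 >= 1
    y2 + 2y3 + 3y4 >= 4
    y1, y2, y3, y4 >= 0

Solving the primal: x* = (0, 8).
  primal value c^T x* = 32.
Solving the dual: y* = (0, 3.25, 0, 0.25).
  dual value b^T y* = 32.
Strong duality: c^T x* = b^T y*. Confirmed.

32


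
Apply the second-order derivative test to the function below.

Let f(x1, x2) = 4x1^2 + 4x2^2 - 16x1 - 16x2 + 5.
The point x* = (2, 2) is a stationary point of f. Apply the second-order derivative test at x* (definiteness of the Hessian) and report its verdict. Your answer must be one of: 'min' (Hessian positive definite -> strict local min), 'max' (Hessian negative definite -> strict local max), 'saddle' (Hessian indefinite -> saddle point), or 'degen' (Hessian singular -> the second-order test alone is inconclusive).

Compute the Hessian H = grad^2 f:
  H = [[8, 0], [0, 8]]
Verify stationarity: grad f(x*) = H x* + g = (0, 0).
Eigenvalues of H: 8, 8.
Both eigenvalues > 0, so H is positive definite -> x* is a strict local min.

min


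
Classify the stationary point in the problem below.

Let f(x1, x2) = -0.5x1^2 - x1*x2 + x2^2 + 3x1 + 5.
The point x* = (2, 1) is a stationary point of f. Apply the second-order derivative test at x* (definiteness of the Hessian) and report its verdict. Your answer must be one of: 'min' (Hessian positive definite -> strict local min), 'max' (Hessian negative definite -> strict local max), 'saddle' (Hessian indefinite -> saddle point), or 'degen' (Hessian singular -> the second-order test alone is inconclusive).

Compute the Hessian H = grad^2 f:
  H = [[-1, -1], [-1, 2]]
Verify stationarity: grad f(x*) = H x* + g = (0, 0).
Eigenvalues of H: -1.3028, 2.3028.
Eigenvalues have mixed signs, so H is indefinite -> x* is a saddle point.

saddle


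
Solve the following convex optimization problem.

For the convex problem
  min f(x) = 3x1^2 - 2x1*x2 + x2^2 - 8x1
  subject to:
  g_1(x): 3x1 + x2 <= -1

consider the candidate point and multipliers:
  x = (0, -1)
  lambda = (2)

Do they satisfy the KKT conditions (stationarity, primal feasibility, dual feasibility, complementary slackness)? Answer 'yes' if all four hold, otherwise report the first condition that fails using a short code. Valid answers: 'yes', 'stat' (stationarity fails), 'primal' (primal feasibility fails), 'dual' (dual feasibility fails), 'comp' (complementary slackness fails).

Gradient of f: grad f(x) = Q x + c = (-6, -2)
Constraint values g_i(x) = a_i^T x - b_i:
  g_1((0, -1)) = 0
Stationarity residual: grad f(x) + sum_i lambda_i a_i = (0, 0)
  -> stationarity OK
Primal feasibility (all g_i <= 0): OK
Dual feasibility (all lambda_i >= 0): OK
Complementary slackness (lambda_i * g_i(x) = 0 for all i): OK

Verdict: yes, KKT holds.

yes


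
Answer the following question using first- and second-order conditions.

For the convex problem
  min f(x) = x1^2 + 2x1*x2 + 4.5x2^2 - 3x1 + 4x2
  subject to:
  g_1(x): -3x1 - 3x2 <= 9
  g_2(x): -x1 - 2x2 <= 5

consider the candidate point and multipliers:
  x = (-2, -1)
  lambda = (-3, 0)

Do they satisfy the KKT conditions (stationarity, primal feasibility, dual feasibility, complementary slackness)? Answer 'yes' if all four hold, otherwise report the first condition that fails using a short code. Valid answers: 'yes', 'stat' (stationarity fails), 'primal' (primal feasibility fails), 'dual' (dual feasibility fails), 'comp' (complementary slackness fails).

Gradient of f: grad f(x) = Q x + c = (-9, -9)
Constraint values g_i(x) = a_i^T x - b_i:
  g_1((-2, -1)) = 0
  g_2((-2, -1)) = -1
Stationarity residual: grad f(x) + sum_i lambda_i a_i = (0, 0)
  -> stationarity OK
Primal feasibility (all g_i <= 0): OK
Dual feasibility (all lambda_i >= 0): FAILS
Complementary slackness (lambda_i * g_i(x) = 0 for all i): OK

Verdict: the first failing condition is dual_feasibility -> dual.

dual


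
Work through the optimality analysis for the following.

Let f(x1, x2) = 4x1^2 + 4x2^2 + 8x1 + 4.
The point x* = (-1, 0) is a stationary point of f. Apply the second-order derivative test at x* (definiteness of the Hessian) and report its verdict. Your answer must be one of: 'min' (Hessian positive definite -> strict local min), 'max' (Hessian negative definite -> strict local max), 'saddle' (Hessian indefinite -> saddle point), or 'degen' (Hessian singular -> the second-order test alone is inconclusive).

Compute the Hessian H = grad^2 f:
  H = [[8, 0], [0, 8]]
Verify stationarity: grad f(x*) = H x* + g = (0, 0).
Eigenvalues of H: 8, 8.
Both eigenvalues > 0, so H is positive definite -> x* is a strict local min.

min


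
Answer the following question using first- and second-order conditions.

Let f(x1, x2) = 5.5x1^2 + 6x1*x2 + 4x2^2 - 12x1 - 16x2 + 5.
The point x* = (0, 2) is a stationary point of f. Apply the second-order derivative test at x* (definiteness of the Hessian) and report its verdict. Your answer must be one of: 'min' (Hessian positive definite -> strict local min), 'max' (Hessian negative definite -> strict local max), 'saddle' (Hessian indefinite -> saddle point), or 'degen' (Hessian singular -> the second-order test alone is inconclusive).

Compute the Hessian H = grad^2 f:
  H = [[11, 6], [6, 8]]
Verify stationarity: grad f(x*) = H x* + g = (0, 0).
Eigenvalues of H: 3.3153, 15.6847.
Both eigenvalues > 0, so H is positive definite -> x* is a strict local min.

min
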